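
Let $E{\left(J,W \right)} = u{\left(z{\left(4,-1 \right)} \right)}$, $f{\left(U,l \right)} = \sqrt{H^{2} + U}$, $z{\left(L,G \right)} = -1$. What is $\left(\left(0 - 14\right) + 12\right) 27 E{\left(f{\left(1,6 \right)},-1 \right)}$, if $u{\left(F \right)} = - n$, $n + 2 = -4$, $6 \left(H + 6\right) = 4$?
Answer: $-324$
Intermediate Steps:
$H = - \frac{16}{3}$ ($H = -6 + \frac{1}{6} \cdot 4 = -6 + \frac{2}{3} = - \frac{16}{3} \approx -5.3333$)
$n = -6$ ($n = -2 - 4 = -6$)
$f{\left(U,l \right)} = \sqrt{\frac{256}{9} + U}$ ($f{\left(U,l \right)} = \sqrt{\left(- \frac{16}{3}\right)^{2} + U} = \sqrt{\frac{256}{9} + U}$)
$u{\left(F \right)} = 6$ ($u{\left(F \right)} = \left(-1\right) \left(-6\right) = 6$)
$E{\left(J,W \right)} = 6$
$\left(\left(0 - 14\right) + 12\right) 27 E{\left(f{\left(1,6 \right)},-1 \right)} = \left(\left(0 - 14\right) + 12\right) 27 \cdot 6 = \left(-14 + 12\right) 27 \cdot 6 = \left(-2\right) 27 \cdot 6 = \left(-54\right) 6 = -324$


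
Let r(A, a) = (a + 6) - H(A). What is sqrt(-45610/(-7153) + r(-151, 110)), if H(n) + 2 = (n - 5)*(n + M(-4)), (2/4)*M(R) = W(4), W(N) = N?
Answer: 2*I*sqrt(283758544345)/7153 ≈ 148.94*I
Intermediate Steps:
M(R) = 8 (M(R) = 2*4 = 8)
H(n) = -2 + (-5 + n)*(8 + n) (H(n) = -2 + (n - 5)*(n + 8) = -2 + (-5 + n)*(8 + n))
r(A, a) = 48 + a - A**2 - 3*A (r(A, a) = (a + 6) - (-42 + A**2 + 3*A) = (6 + a) + (42 - A**2 - 3*A) = 48 + a - A**2 - 3*A)
sqrt(-45610/(-7153) + r(-151, 110)) = sqrt(-45610/(-7153) + (48 + 110 - 1*(-151)**2 - 3*(-151))) = sqrt(-45610*(-1/7153) + (48 + 110 - 1*22801 + 453)) = sqrt(45610/7153 + (48 + 110 - 22801 + 453)) = sqrt(45610/7153 - 22190) = sqrt(-158679460/7153) = 2*I*sqrt(283758544345)/7153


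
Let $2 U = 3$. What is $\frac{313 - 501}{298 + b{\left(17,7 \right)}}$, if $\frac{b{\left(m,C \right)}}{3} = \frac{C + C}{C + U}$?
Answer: $- \frac{1598}{2575} \approx -0.62058$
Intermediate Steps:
$U = \frac{3}{2}$ ($U = \frac{1}{2} \cdot 3 = \frac{3}{2} \approx 1.5$)
$b{\left(m,C \right)} = \frac{6 C}{\frac{3}{2} + C}$ ($b{\left(m,C \right)} = 3 \frac{C + C}{C + \frac{3}{2}} = 3 \frac{2 C}{\frac{3}{2} + C} = \frac{6 C}{\frac{3}{2} + C}$)
$\frac{313 - 501}{298 + b{\left(17,7 \right)}} = \frac{313 - 501}{298 + 12 \cdot 7 \frac{1}{3 + 2 \cdot 7}} = - \frac{188}{298 + 12 \cdot 7 \frac{1}{3 + 14}} = - \frac{188}{298 + 12 \cdot 7 \cdot \frac{1}{17}} = - \frac{188}{298 + \frac{84}{17}} = - \frac{188}{\frac{5150}{17}} = \left(-188\right) \frac{17}{5150} = - \frac{1598}{2575}$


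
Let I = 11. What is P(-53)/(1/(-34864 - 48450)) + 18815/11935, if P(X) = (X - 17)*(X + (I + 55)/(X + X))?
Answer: -39563300651481/126511 ≈ -3.1273e+8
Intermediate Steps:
P(X) = (-17 + X)*(X + 33/X) (P(X) = (X - 17)*(X + (11 + 55)/(X + X)) = (-17 + X)*(X + 66/((2*X))) = (-17 + X)*(X + 66*(1/(2*X))) = (-17 + X)*(X + 33/X))
P(-53)/(1/(-34864 - 48450)) + 18815/11935 = (33 + (-53)**2 - 561/(-53) - 17*(-53))/(1/(-34864 - 48450)) + 18815/11935 = (33 + 2809 - 561*(-1/53) + 901)/(1/(-83314)) + 18815*(1/11935) = (33 + 2809 + 561/53 + 901)/(-1/83314) + 3763/2387 = (198940/53)*(-83314) + 3763/2387 = -16574487160/53 + 3763/2387 = -39563300651481/126511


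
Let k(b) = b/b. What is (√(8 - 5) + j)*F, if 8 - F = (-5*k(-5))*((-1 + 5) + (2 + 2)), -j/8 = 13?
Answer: -4992 + 48*√3 ≈ -4908.9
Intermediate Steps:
k(b) = 1
j = -104 (j = -8*13 = -104)
F = 48 (F = 8 - (-5*1)*((-1 + 5) + (2 + 2)) = 8 - (-5)*(4 + 4) = 8 - (-5)*8 = 8 - 1*(-40) = 8 + 40 = 48)
(√(8 - 5) + j)*F = (√(8 - 5) - 104)*48 = (√3 - 104)*48 = (-104 + √3)*48 = -4992 + 48*√3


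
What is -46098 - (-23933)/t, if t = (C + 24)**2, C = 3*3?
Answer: -50176789/1089 ≈ -46076.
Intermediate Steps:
C = 9
t = 1089 (t = (9 + 24)**2 = 33**2 = 1089)
-46098 - (-23933)/t = -46098 - (-23933)/1089 = -46098 - 1*(-23933/1089) = -46098 + 23933/1089 = -50176789/1089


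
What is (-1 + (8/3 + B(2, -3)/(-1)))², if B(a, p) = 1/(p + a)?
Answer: 64/9 ≈ 7.1111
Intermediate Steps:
B(a, p) = 1/(a + p)
(-1 + (8/3 + B(2, -3)/(-1)))² = (-1 + (8/3 + 1/((2 - 3)*(-1))))² = (-1 + (8*(⅓) - 1/(-1)))² = (-1 + (8/3 - 1*(-1)))² = (-1 + (8/3 + 1))² = (-1 + 11/3)² = (8/3)² = 64/9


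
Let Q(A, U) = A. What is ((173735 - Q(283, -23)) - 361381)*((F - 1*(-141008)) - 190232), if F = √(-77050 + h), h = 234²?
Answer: 9250617096 - 187929*I*√22294 ≈ 9.2506e+9 - 2.806e+7*I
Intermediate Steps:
h = 54756
F = I*√22294 (F = √(-77050 + 54756) = √(-22294) = I*√22294 ≈ 149.31*I)
((173735 - Q(283, -23)) - 361381)*((F - 1*(-141008)) - 190232) = ((173735 - 1*283) - 361381)*((I*√22294 - 1*(-141008)) - 190232) = ((173735 - 283) - 361381)*((I*√22294 + 141008) - 190232) = (173452 - 361381)*((141008 + I*√22294) - 190232) = -187929*(-49224 + I*√22294) = 9250617096 - 187929*I*√22294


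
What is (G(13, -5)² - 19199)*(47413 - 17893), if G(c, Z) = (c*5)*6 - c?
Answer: 3628893600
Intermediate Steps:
G(c, Z) = 29*c (G(c, Z) = (5*c)*6 - c = 30*c - c = 29*c)
(G(13, -5)² - 19199)*(47413 - 17893) = ((29*13)² - 19199)*(47413 - 17893) = (377² - 19199)*29520 = (142129 - 19199)*29520 = 122930*29520 = 3628893600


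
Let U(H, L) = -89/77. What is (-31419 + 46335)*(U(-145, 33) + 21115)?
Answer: 2204538696/7 ≈ 3.1493e+8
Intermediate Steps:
U(H, L) = -89/77 (U(H, L) = -89*1/77 = -89/77)
(-31419 + 46335)*(U(-145, 33) + 21115) = (-31419 + 46335)*(-89/77 + 21115) = 14916*(1625766/77) = 2204538696/7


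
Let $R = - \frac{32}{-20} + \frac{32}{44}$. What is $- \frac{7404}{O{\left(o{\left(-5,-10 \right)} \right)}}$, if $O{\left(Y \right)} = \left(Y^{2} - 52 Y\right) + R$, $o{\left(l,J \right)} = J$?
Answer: $- \frac{101805}{8557} \approx -11.897$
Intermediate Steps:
$R = \frac{128}{55}$ ($R = \left(-32\right) \left(- \frac{1}{20}\right) + 32 \cdot \frac{1}{44} = \frac{8}{5} + \frac{8}{11} = \frac{128}{55} \approx 2.3273$)
$O{\left(Y \right)} = \frac{128}{55} + Y^{2} - 52 Y$ ($O{\left(Y \right)} = \left(Y^{2} - 52 Y\right) + \frac{128}{55} = \frac{128}{55} + Y^{2} - 52 Y$)
$- \frac{7404}{O{\left(o{\left(-5,-10 \right)} \right)}} = - \frac{7404}{\frac{128}{55} + \left(-10\right)^{2} - -520} = - \frac{7404}{\frac{128}{55} + 100 + 520} = - \frac{7404}{\frac{34228}{55}} = \left(-7404\right) \frac{55}{34228} = - \frac{101805}{8557}$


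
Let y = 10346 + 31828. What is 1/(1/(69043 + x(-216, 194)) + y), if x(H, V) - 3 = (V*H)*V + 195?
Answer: 8060135/339928133489 ≈ 2.3711e-5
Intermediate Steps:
y = 42174
x(H, V) = 198 + H*V² (x(H, V) = 3 + ((V*H)*V + 195) = 3 + ((H*V)*V + 195) = 3 + (H*V² + 195) = 3 + (195 + H*V²) = 198 + H*V²)
1/(1/(69043 + x(-216, 194)) + y) = 1/(1/(69043 + (198 - 216*194²)) + 42174) = 1/(1/(69043 + (198 - 216*37636)) + 42174) = 1/(1/(69043 + (198 - 8129376)) + 42174) = 1/(1/(69043 - 8129178) + 42174) = 1/(1/(-8060135) + 42174) = 1/(-1/8060135 + 42174) = 1/(339928133489/8060135) = 8060135/339928133489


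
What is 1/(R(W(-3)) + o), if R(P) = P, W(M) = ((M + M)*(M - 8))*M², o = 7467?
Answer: 1/8061 ≈ 0.00012405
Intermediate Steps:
W(M) = 2*M³*(-8 + M) (W(M) = ((2*M)*(-8 + M))*M² = (2*M*(-8 + M))*M² = 2*M³*(-8 + M))
1/(R(W(-3)) + o) = 1/(2*(-3)³*(-8 - 3) + 7467) = 1/(2*(-27)*(-11) + 7467) = 1/(594 + 7467) = 1/8061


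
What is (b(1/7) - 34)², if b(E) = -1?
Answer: 1225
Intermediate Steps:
(b(1/7) - 34)² = (-1 - 34)² = (-35)² = 1225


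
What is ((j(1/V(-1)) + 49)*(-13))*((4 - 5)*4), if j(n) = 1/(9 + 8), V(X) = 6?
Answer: 43368/17 ≈ 2551.1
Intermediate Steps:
j(n) = 1/17
((j(1/V(-1)) + 49)*(-13))*((4 - 5)*4) = ((1/17 + 49)*(-13))*((4 - 5)*4) = ((834/17)*(-13))*(-1*4) = -10842/17*(-4) = 43368/17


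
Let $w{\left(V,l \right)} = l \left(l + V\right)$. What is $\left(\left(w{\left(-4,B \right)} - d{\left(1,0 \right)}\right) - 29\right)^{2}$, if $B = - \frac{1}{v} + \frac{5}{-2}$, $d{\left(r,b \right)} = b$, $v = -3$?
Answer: $\frac{316969}{1296} \approx 244.57$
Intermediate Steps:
$B = - \frac{13}{6}$ ($B = - \frac{1}{-3} + \frac{5}{-2} = \left(-1\right) \left(- \frac{1}{3}\right) + 5 \left(- \frac{1}{2}\right) = \frac{1}{3} - \frac{5}{2} = - \frac{13}{6} \approx -2.1667$)
$w{\left(V,l \right)} = l \left(V + l\right)$
$\left(\left(w{\left(-4,B \right)} - d{\left(1,0 \right)}\right) - 29\right)^{2} = \left(\left(- \frac{13 \left(-4 - \frac{13}{6}\right)}{6} - 0\right) - 29\right)^{2} = \left(\left(\left(- \frac{13}{6}\right) \left(- \frac{37}{6}\right) + 0\right) - 29\right)^{2} = \left(\left(\frac{481}{36} + 0\right) - 29\right)^{2} = \left(\frac{481}{36} - 29\right)^{2} = \left(- \frac{563}{36}\right)^{2} = \frac{316969}{1296}$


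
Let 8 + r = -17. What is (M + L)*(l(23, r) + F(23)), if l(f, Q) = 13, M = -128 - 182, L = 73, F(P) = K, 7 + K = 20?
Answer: -6162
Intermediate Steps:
K = 13 (K = -7 + 20 = 13)
F(P) = 13
r = -25 (r = -8 - 17 = -25)
M = -310
(M + L)*(l(23, r) + F(23)) = (-310 + 73)*(13 + 13) = -237*26 = -6162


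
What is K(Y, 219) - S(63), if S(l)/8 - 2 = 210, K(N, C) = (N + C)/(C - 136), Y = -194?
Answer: -140743/83 ≈ -1695.7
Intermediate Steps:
K(N, C) = (C + N)/(-136 + C)
S(l) = 1696 (S(l) = 16 + 8*210 = 16 + 1680 = 1696)
K(Y, 219) - S(63) = (219 - 194)/(-136 + 219) - 1*1696 = 25/83 - 1696 = -140743/83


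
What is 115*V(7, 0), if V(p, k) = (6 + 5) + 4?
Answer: 1725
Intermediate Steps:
V(p, k) = 15 (V(p, k) = 11 + 4 = 15)
115*V(7, 0) = 115*15 = 1725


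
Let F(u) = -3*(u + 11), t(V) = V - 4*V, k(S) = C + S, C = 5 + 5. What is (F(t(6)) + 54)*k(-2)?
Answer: 600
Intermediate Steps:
C = 10
k(S) = 10 + S
t(V) = -3*V
F(u) = -33 - 3*u (F(u) = -3*(11 + u) = -33 - 3*u)
(F(t(6)) + 54)*k(-2) = ((-33 - (-9)*6) + 54)*(10 - 2) = ((-33 - 3*(-18)) + 54)*8 = ((-33 + 54) + 54)*8 = (21 + 54)*8 = 75*8 = 600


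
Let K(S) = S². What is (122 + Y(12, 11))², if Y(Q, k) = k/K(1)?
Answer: 17689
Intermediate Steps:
Y(Q, k) = k (Y(Q, k) = k/(1²) = k/1 = k*1 = k)
(122 + Y(12, 11))² = (122 + 11)² = 133² = 17689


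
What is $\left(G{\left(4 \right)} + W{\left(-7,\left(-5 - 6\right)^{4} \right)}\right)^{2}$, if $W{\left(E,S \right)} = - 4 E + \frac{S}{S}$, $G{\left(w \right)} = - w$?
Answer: $625$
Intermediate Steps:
$W{\left(E,S \right)} = 1 - 4 E$ ($W{\left(E,S \right)} = - 4 E + 1 = 1 - 4 E$)
$\left(G{\left(4 \right)} + W{\left(-7,\left(-5 - 6\right)^{4} \right)}\right)^{2} = \left(\left(-1\right) 4 + \left(1 - -28\right)\right)^{2} = \left(-4 + \left(1 + 28\right)\right)^{2} = \left(-4 + 29\right)^{2} = 25^{2} = 625$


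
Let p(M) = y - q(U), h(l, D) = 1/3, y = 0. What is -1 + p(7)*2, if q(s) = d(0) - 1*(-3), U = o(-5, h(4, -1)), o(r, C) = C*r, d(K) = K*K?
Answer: -7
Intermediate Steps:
d(K) = K²
h(l, D) = ⅓
U = -5/3 (U = (⅓)*(-5) = -5/3 ≈ -1.6667)
q(s) = 3 (q(s) = 0² - 1*(-3) = 0 + 3 = 3)
p(M) = -3 (p(M) = 0 - 1*3 = 0 - 3 = -3)
-1 + p(7)*2 = -1 - 3*2 = -1 - 6 = -7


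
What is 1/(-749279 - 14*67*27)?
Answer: -1/774605 ≈ -1.2910e-6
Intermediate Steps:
1/(-749279 - 14*67*27) = 1/(-749279 - 938*27) = 1/(-749279 - 25326) = 1/(-774605) = -1/774605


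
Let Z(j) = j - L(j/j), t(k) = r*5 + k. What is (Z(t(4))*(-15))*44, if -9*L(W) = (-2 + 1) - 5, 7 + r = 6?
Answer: 1100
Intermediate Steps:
r = -1 (r = -7 + 6 = -1)
t(k) = -5 + k (t(k) = -1*5 + k = -5 + k)
L(W) = 2/3 (L(W) = -((-2 + 1) - 5)/9 = -(-1 - 5)/9 = -1/9*(-6) = 2/3)
Z(j) = -2/3 + j (Z(j) = j - 1*2/3 = j - 2/3 = -2/3 + j)
(Z(t(4))*(-15))*44 = ((-2/3 + (-5 + 4))*(-15))*44 = ((-2/3 - 1)*(-15))*44 = -5/3*(-15)*44 = 25*44 = 1100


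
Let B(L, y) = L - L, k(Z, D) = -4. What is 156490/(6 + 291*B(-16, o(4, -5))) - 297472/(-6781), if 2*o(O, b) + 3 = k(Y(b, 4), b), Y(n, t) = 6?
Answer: 531471761/20343 ≈ 26126.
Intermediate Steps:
o(O, b) = -7/2 (o(O, b) = -3/2 + (1/2)*(-4) = -3/2 - 2 = -7/2)
B(L, y) = 0
156490/(6 + 291*B(-16, o(4, -5))) - 297472/(-6781) = 156490/(6 + 291*0) - 297472/(-6781) = 156490/(6 + 0) - 297472*(-1/6781) = 156490/6 + 297472/6781 = 156490*(1/6) + 297472/6781 = 78245/3 + 297472/6781 = 531471761/20343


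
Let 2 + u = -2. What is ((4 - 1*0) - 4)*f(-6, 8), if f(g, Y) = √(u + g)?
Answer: 0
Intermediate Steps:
u = -4 (u = -2 - 2 = -4)
f(g, Y) = √(-4 + g)
((4 - 1*0) - 4)*f(-6, 8) = ((4 - 1*0) - 4)*√(-4 - 6) = ((4 + 0) - 4)*√(-10) = (4 - 4)*(I*√10) = 0*(I*√10) = 0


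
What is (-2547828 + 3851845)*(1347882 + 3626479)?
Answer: 6486651308137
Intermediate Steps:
(-2547828 + 3851845)*(1347882 + 3626479) = 1304017*4974361 = 6486651308137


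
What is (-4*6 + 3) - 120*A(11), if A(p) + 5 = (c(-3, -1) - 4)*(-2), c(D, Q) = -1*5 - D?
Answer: -861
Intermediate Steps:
c(D, Q) = -5 - D
A(p) = 7 (A(p) = -5 + ((-5 - 1*(-3)) - 4)*(-2) = -5 + ((-5 + 3) - 4)*(-2) = -5 + (-2 - 4)*(-2) = -5 - 6*(-2) = -5 + 12 = 7)
(-4*6 + 3) - 120*A(11) = (-4*6 + 3) - 120*7 = (-24 + 3) - 840 = -21 - 840 = -861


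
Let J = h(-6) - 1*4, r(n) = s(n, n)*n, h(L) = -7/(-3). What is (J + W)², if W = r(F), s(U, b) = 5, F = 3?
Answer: 1600/9 ≈ 177.78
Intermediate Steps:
h(L) = 7/3 (h(L) = -7*(-⅓) = 7/3)
r(n) = 5*n
W = 15 (W = 5*3 = 15)
J = -5/3 (J = 7/3 - 1*4 = 7/3 - 4 = -5/3 ≈ -1.6667)
(J + W)² = (-5/3 + 15)² = (40/3)² = 1600/9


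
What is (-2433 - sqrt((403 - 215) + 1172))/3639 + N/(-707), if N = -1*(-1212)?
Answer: -20233/8491 - 4*sqrt(85)/3639 ≈ -2.3930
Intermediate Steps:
N = 1212
(-2433 - sqrt((403 - 215) + 1172))/3639 + N/(-707) = (-2433 - sqrt((403 - 215) + 1172))/3639 + 1212/(-707) = (-2433 - sqrt(188 + 1172))*(1/3639) + 1212*(-1/707) = (-2433 - sqrt(1360))*(1/3639) - 12/7 = (-2433 - 4*sqrt(85))*(1/3639) - 12/7 = (-811/1213 - 4*sqrt(85)/3639) - 12/7 = -20233/8491 - 4*sqrt(85)/3639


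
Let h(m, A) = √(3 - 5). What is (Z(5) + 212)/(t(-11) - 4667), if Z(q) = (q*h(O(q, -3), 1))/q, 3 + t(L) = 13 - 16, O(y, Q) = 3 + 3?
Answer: -212/4673 - I*√2/4673 ≈ -0.045367 - 0.00030264*I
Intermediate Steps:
O(y, Q) = 6
t(L) = -6 (t(L) = -3 + (13 - 16) = -3 - 3 = -6)
h(m, A) = I*√2 (h(m, A) = √(-2) = I*√2)
Z(q) = I*√2 (Z(q) = (q*(I*√2))/q = (I*q*√2)/q = I*√2)
(Z(5) + 212)/(t(-11) - 4667) = (I*√2 + 212)/(-6 - 4667) = (212 + I*√2)/(-4673) = (212 + I*√2)*(-1/4673) = -212/4673 - I*√2/4673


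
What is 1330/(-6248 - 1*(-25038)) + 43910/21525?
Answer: 17073943/8089095 ≈ 2.1107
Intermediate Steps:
1330/(-6248 - 1*(-25038)) + 43910/21525 = 1330/(-6248 + 25038) + 43910*(1/21525) = 1330/18790 + 8782/4305 = 1330*(1/18790) + 8782/4305 = 133/1879 + 8782/4305 = 17073943/8089095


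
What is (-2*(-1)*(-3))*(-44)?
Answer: 264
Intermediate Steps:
(-2*(-1)*(-3))*(-44) = (2*(-3))*(-44) = -6*(-44) = 264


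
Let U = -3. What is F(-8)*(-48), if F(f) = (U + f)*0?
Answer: 0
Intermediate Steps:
F(f) = 0 (F(f) = (-3 + f)*0 = 0)
F(-8)*(-48) = 0*(-48) = 0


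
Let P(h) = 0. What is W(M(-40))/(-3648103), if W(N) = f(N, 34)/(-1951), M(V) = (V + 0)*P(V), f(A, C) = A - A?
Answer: 0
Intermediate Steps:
f(A, C) = 0
M(V) = 0 (M(V) = (V + 0)*0 = V*0 = 0)
W(N) = 0 (W(N) = 0/(-1951) = 0*(-1/1951) = 0)
W(M(-40))/(-3648103) = 0/(-3648103) = 0*(-1/3648103) = 0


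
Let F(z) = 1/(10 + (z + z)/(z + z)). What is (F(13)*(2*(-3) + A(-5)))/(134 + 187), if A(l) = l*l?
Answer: 19/3531 ≈ 0.0053809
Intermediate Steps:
A(l) = l²
F(z) = 1/11 (F(z) = 1/(10 + (2*z)/((2*z))) = 1/(10 + (2*z)*(1/(2*z))) = 1/(10 + 1) = 1/11)
(F(13)*(2*(-3) + A(-5)))/(134 + 187) = ((2*(-3) + (-5)²)/11)/(134 + 187) = ((-6 + 25)/11)/321 = ((1/11)*19)*(1/321) = (19/11)*(1/321) = 19/3531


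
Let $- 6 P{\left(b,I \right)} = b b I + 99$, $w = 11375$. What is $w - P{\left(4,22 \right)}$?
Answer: $\frac{68701}{6} \approx 11450.0$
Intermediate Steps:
$P{\left(b,I \right)} = - \frac{33}{2} - \frac{I b^{2}}{6}$ ($P{\left(b,I \right)} = - \frac{b b I + 99}{6} = - \frac{b^{2} I + 99}{6} = - \frac{I b^{2} + 99}{6} = - \frac{99 + I b^{2}}{6} = - \frac{33}{2} - \frac{I b^{2}}{6}$)
$w - P{\left(4,22 \right)} = 11375 - \left(- \frac{33}{2} - \frac{11 \cdot 4^{2}}{3}\right) = 11375 - \left(- \frac{33}{2} - \frac{11}{3} \cdot 16\right) = 11375 - \left(- \frac{33}{2} - \frac{176}{3}\right) = 11375 - - \frac{451}{6} = 11375 + \frac{451}{6} = \frac{68701}{6}$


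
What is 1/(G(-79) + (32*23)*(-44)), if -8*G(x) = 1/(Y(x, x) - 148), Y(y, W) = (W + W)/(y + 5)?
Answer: -43176/1398211547 ≈ -3.0879e-5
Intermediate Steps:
Y(y, W) = 2*W/(5 + y) (Y(y, W) = (2*W)/(5 + y) = 2*W/(5 + y))
G(x) = -1/(8*(-148 + 2*x/(5 + x))) (G(x) = -1/(8*(2*x/(5 + x) - 148)) = -1/(8*(-148 + 2*x/(5 + x))))
1/(G(-79) + (32*23)*(-44)) = 1/((5 - 79)/(16*(370 + 73*(-79))) + (32*23)*(-44)) = 1/((1/16)*(-74)/(370 - 5767) + 736*(-44)) = 1/((1/16)*(-74)/(-5397) - 32384) = 1/((1/16)*(-1/5397)*(-74) - 32384) = 1/(37/43176 - 32384) = 1/(-1398211547/43176) = -43176/1398211547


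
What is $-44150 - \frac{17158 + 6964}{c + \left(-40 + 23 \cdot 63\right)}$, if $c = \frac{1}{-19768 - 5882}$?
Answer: $- \frac{1596237212650}{36140849} \approx -44167.0$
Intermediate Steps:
$c = - \frac{1}{25650}$ ($c = \frac{1}{-25650} = - \frac{1}{25650} \approx -3.8986 \cdot 10^{-5}$)
$-44150 - \frac{17158 + 6964}{c + \left(-40 + 23 \cdot 63\right)} = -44150 - \frac{17158 + 6964}{- \frac{1}{25650} + \left(-40 + 23 \cdot 63\right)} = -44150 - \frac{24122}{- \frac{1}{25650} + \left(-40 + 1449\right)} = -44150 - \frac{24122}{- \frac{1}{25650} + 1409} = -44150 - \frac{24122}{\frac{36140849}{25650}} = -44150 - 24122 \cdot \frac{25650}{36140849} = -44150 - \frac{618729300}{36140849} = - \frac{1596237212650}{36140849}$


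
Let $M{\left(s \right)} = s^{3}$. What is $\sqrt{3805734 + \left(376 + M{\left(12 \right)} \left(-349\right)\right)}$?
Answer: $\sqrt{3203038} \approx 1789.7$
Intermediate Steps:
$\sqrt{3805734 + \left(376 + M{\left(12 \right)} \left(-349\right)\right)} = \sqrt{3805734 + \left(376 + 12^{3} \left(-349\right)\right)} = \sqrt{3805734 + \left(376 + 1728 \left(-349\right)\right)} = \sqrt{3805734 + \left(376 - 603072\right)} = \sqrt{3805734 - 602696} = \sqrt{3203038}$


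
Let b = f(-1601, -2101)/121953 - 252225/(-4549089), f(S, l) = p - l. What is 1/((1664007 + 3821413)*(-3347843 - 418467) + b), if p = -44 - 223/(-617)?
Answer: -114098735451363/2357256164730744282776352229 ≈ -4.8403e-14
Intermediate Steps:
p = -26925/617 (p = -44 - 223*(-1)/617 = -44 - 1*(-223/617) = -44 + 223/617 = -26925/617 ≈ -43.639)
f(S, l) = -26925/617 - l
b = 8251082520371/114098735451363 (b = (-26925/617 - 1*(-2101))/121953 - 252225/(-4549089) = (-26925/617 + 2101)*(1/121953) - 252225*(-1/4549089) = (1269392/617)*(1/121953) + 84075/1516363 = 1269392/75245001 + 84075/1516363 = 8251082520371/114098735451363 ≈ 0.072315)
1/((1664007 + 3821413)*(-3347843 - 418467) + b) = 1/((1664007 + 3821413)*(-3347843 - 418467) + 8251082520371/114098735451363) = 1/(5485420*(-3766310) + 8251082520371/114098735451363) = 1/(-20659792200200 + 8251082520371/114098735451363) = 1/(-2357256164730744282776352229/114098735451363) = -114098735451363/2357256164730744282776352229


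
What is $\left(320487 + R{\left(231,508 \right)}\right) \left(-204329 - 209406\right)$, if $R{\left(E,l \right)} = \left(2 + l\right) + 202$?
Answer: $-132891268265$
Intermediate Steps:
$R{\left(E,l \right)} = 204 + l$
$\left(320487 + R{\left(231,508 \right)}\right) \left(-204329 - 209406\right) = \left(320487 + \left(204 + 508\right)\right) \left(-204329 - 209406\right) = \left(320487 + 712\right) \left(-413735\right) = 321199 \left(-413735\right) = -132891268265$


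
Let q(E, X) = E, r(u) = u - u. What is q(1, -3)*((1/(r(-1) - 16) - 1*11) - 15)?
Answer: -417/16 ≈ -26.063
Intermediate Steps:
r(u) = 0
q(1, -3)*((1/(r(-1) - 16) - 1*11) - 15) = 1*((1/(0 - 16) - 1*11) - 15) = 1*((1/(-16) - 11) - 15) = 1*((-1/16 - 11) - 15) = 1*(-177/16 - 15) = 1*(-417/16) = -417/16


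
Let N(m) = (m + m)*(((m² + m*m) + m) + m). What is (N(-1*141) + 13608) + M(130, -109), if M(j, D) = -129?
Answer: -11119881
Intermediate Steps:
N(m) = 2*m*(2*m + 2*m²) (N(m) = (2*m)*(((m² + m²) + m) + m) = (2*m)*((2*m² + m) + m) = (2*m)*((m + 2*m²) + m) = (2*m)*(2*m + 2*m²) = 2*m*(2*m + 2*m²))
(N(-1*141) + 13608) + M(130, -109) = (4*(-1*141)²*(1 - 1*141) + 13608) - 129 = (4*(-141)²*(1 - 141) + 13608) - 129 = (4*19881*(-140) + 13608) - 129 = (-11133360 + 13608) - 129 = -11119752 - 129 = -11119881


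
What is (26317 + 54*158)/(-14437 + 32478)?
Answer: 34849/18041 ≈ 1.9317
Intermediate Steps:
(26317 + 54*158)/(-14437 + 32478) = (26317 + 8532)/18041 = 34849*(1/18041) = 34849/18041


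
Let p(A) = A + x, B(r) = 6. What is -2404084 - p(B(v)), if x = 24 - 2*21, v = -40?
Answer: -2404072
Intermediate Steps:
x = -18 (x = 24 - 42 = -18)
p(A) = -18 + A (p(A) = A - 18 = -18 + A)
-2404084 - p(B(v)) = -2404084 - (-18 + 6) = -2404084 - 1*(-12) = -2404084 + 12 = -2404072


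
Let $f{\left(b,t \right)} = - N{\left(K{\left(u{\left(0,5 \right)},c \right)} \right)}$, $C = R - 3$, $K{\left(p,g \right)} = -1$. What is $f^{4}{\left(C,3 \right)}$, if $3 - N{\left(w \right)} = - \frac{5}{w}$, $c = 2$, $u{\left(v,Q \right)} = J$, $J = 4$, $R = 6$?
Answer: $16$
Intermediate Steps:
$u{\left(v,Q \right)} = 4$
$N{\left(w \right)} = 3 + \frac{5}{w}$ ($N{\left(w \right)} = 3 - - \frac{5}{w} = 3 + \frac{5}{w}$)
$C = 3$ ($C = 6 - 3 = 3$)
$f{\left(b,t \right)} = 2$ ($f{\left(b,t \right)} = - (3 + \frac{5}{-1}) = - (3 + 5 \left(-1\right)) = - (3 - 5) = \left(-1\right) \left(-2\right) = 2$)
$f^{4}{\left(C,3 \right)} = 2^{4} = 16$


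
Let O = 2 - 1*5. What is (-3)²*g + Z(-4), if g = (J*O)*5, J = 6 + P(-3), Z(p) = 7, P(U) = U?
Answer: -398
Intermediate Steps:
O = -3 (O = 2 - 5 = -3)
J = 3 (J = 6 - 3 = 3)
g = -45 (g = (3*(-3))*5 = -9*5 = -45)
(-3)²*g + Z(-4) = (-3)²*(-45) + 7 = 9*(-45) + 7 = -405 + 7 = -398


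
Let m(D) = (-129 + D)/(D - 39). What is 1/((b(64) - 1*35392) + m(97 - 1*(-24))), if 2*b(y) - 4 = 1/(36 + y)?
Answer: -8200/290198759 ≈ -2.8257e-5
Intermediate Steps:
b(y) = 2 + 1/(2*(36 + y))
m(D) = (-129 + D)/(-39 + D)
1/((b(64) - 1*35392) + m(97 - 1*(-24))) = 1/(((145 + 4*64)/(2*(36 + 64)) - 1*35392) + (-129 + (97 - 1*(-24)))/(-39 + (97 - 1*(-24)))) = 1/(((½)*(145 + 256)/100 - 35392) + (-129 + (97 + 24))/(-39 + (97 + 24))) = 1/(((½)*(1/100)*401 - 35392) + (-129 + 121)/(-39 + 121)) = 1/((401/200 - 35392) - 8/82) = 1/(-7077999/200 + (1/82)*(-8)) = 1/(-7077999/200 - 4/41) = 1/(-290198759/8200) = -8200/290198759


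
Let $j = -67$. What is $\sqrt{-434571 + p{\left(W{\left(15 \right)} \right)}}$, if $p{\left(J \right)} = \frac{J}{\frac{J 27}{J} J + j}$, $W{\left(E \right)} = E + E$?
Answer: $\frac{3 i \sqrt{26656051521}}{743} \approx 659.22 i$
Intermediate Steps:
$W{\left(E \right)} = 2 E$
$p{\left(J \right)} = \frac{J}{-67 + 27 J}$ ($p{\left(J \right)} = \frac{J}{\frac{J 27}{J} J - 67} = \frac{J}{\frac{27 J}{J} J - 67} = \frac{J}{27 J - 67} = \frac{J}{-67 + 27 J}$)
$\sqrt{-434571 + p{\left(W{\left(15 \right)} \right)}} = \sqrt{-434571 + \frac{2 \cdot 15}{-67 + 27 \cdot 2 \cdot 15}} = \sqrt{-434571 + \frac{30}{-67 + 27 \cdot 30}} = \sqrt{-434571 + \frac{30}{-67 + 810}} = \sqrt{-434571 + \frac{30}{743}} = \sqrt{- \frac{322886223}{743}} = \frac{3 i \sqrt{26656051521}}{743}$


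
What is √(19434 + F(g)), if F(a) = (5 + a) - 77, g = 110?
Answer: 4*√1217 ≈ 139.54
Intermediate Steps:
F(a) = -72 + a
√(19434 + F(g)) = √(19434 + (-72 + 110)) = √(19434 + 38) = √19472 = 4*√1217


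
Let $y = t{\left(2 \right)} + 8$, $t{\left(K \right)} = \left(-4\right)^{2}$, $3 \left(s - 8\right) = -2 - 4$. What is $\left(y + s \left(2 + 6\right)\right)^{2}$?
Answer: $5184$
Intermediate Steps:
$s = 6$ ($s = 8 + \frac{-2 - 4}{3} = 8 + \frac{1}{3} \left(-6\right) = 8 - 2 = 6$)
$t{\left(K \right)} = 16$
$y = 24$ ($y = 16 + 8 = 24$)
$\left(y + s \left(2 + 6\right)\right)^{2} = \left(24 + 6 \left(2 + 6\right)\right)^{2} = \left(24 + 6 \cdot 8\right)^{2} = \left(24 + 48\right)^{2} = 72^{2} = 5184$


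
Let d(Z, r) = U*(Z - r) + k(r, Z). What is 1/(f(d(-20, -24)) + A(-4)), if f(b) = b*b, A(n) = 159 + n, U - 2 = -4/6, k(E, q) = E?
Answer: 9/4531 ≈ 0.0019863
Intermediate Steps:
U = 4/3 (U = 2 - 4/6 = 2 - 4*⅙ = 2 - ⅔ = 4/3 ≈ 1.3333)
d(Z, r) = -r/3 + 4*Z/3 (d(Z, r) = 4*(Z - r)/3 + r = (-4*r/3 + 4*Z/3) + r = -r/3 + 4*Z/3)
f(b) = b²
1/(f(d(-20, -24)) + A(-4)) = 1/((-⅓*(-24) + (4/3)*(-20))² + (159 - 4)) = 1/((8 - 80/3)² + 155) = 1/((-56/3)² + 155) = 1/(3136/9 + 155) = 1/(4531/9) = 9/4531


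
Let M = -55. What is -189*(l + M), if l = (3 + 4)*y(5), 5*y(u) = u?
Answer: 9072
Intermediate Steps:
y(u) = u/5
l = 7 (l = (3 + 4)*((1/5)*5) = 7*1 = 7)
-189*(l + M) = -189*(7 - 55) = -189*(-48) = 9072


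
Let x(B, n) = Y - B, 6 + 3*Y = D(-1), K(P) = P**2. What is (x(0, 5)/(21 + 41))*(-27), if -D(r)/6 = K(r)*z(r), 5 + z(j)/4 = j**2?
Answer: -405/31 ≈ -13.065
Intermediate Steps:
z(j) = -20 + 4*j**2
D(r) = -6*r**2*(-20 + 4*r**2)
Y = 30 (Y = -2 + (24*(-1)**2*(5 - 1*(-1)**2))/3 = -2 + (24*1*(5 - 1*1))/3 = -2 + (24*1*(5 - 1))/3 = -2 + (24*1*4)/3 = -2 + (1/3)*96 = -2 + 32 = 30)
x(B, n) = 30 - B
(x(0, 5)/(21 + 41))*(-27) = ((30 - 1*0)/(21 + 41))*(-27) = ((30 + 0)/62)*(-27) = (30*(1/62))*(-27) = (15/31)*(-27) = -405/31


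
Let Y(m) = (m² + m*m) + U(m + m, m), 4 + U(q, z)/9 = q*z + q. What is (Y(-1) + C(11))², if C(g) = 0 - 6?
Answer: 1600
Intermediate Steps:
U(q, z) = -36 + 9*q + 9*q*z (U(q, z) = -36 + 9*(q*z + q) = -36 + 9*(q + q*z) = -36 + (9*q + 9*q*z) = -36 + 9*q + 9*q*z)
Y(m) = -36 + 18*m + 20*m² (Y(m) = (m² + m*m) + (-36 + 9*(m + m) + 9*(m + m)*m) = (m² + m²) + (-36 + 9*(2*m) + 9*(2*m)*m) = 2*m² + (-36 + 18*m + 18*m²) = -36 + 18*m + 20*m²)
C(g) = -6
(Y(-1) + C(11))² = ((-36 + 18*(-1) + 20*(-1)²) - 6)² = ((-36 - 18 + 20*1) - 6)² = ((-36 - 18 + 20) - 6)² = (-34 - 6)² = (-40)² = 1600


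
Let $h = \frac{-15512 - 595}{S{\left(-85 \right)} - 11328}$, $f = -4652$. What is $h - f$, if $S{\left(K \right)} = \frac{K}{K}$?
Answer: $\frac{52709311}{11327} \approx 4653.4$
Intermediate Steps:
$S{\left(K \right)} = 1$
$h = \frac{16107}{11327}$ ($h = \frac{-15512 - 595}{1 - 11328} = - \frac{16107}{-11327} = \left(-16107\right) \left(- \frac{1}{11327}\right) = \frac{16107}{11327} \approx 1.422$)
$h - f = \frac{16107}{11327} - -4652 = \frac{16107}{11327} + 4652 = \frac{52709311}{11327}$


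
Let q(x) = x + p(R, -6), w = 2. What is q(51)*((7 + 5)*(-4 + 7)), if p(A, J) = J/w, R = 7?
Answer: 1728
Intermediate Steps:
p(A, J) = J/2
q(x) = -3 + x (q(x) = x + (1/2)*(-6) = x - 3 = -3 + x)
q(51)*((7 + 5)*(-4 + 7)) = (-3 + 51)*((7 + 5)*(-4 + 7)) = 48*(12*3) = 48*36 = 1728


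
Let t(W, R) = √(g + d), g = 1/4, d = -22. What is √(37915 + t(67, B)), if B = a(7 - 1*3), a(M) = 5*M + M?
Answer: √(151660 + 2*I*√87)/2 ≈ 194.72 + 0.011976*I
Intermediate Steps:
g = ¼ ≈ 0.25000
a(M) = 6*M
B = 24 (B = 6*(7 - 1*3) = 6*(7 - 3) = 6*4 = 24)
t(W, R) = I*√87/2 (t(W, R) = √(¼ - 22) = √(-87/4) = I*√87/2)
√(37915 + t(67, B)) = √(37915 + I*√87/2)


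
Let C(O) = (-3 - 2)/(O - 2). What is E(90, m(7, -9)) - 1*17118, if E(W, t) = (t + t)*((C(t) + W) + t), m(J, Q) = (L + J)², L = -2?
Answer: -261714/23 ≈ -11379.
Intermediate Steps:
m(J, Q) = (-2 + J)²
C(O) = -5/(-2 + O)
E(W, t) = 2*t*(W + t - 5/(-2 + t)) (E(W, t) = (t + t)*((-5/(-2 + t) + W) + t) = (2*t)*((W - 5/(-2 + t)) + t) = (2*t)*(W + t - 5/(-2 + t)) = 2*t*(W + t - 5/(-2 + t)))
E(90, m(7, -9)) - 1*17118 = 2*(-2 + 7)²*(-5 + (-2 + (-2 + 7)²)*(90 + (-2 + 7)²))/(-2 + (-2 + 7)²) - 1*17118 = 2*5²*(-5 + (-2 + 5²)*(90 + 5²))/(-2 + 5²) - 17118 = 2*25*(-5 + (-2 + 25)*(90 + 25))/(-2 + 25) - 17118 = 2*25*(-5 + 23*115)/23 - 17118 = 2*25*(1/23)*(-5 + 2645) - 17118 = 2*25*(1/23)*2640 - 17118 = 132000/23 - 17118 = -261714/23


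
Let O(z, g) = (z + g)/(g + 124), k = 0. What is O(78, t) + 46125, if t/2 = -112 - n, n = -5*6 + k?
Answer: 922543/20 ≈ 46127.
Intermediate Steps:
n = -30 (n = -5*6 + 0 = -30 + 0 = -30)
t = -164 (t = 2*(-112 - 1*(-30)) = 2*(-112 + 30) = 2*(-82) = -164)
O(z, g) = (g + z)/(124 + g)
O(78, t) + 46125 = (-164 + 78)/(124 - 164) + 46125 = -86/(-40) + 46125 = -1/40*(-86) + 46125 = 43/20 + 46125 = 922543/20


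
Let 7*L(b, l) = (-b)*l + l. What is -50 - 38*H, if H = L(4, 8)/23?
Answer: -7138/161 ≈ -44.335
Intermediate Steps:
L(b, l) = l/7 - b*l/7 (L(b, l) = ((-b)*l + l)/7 = (-b*l + l)/7 = (l - b*l)/7 = l/7 - b*l/7)
H = -24/161 (H = ((⅐)*8*(1 - 1*4))/23 = ((⅐)*8*(1 - 4))*(1/23) = ((⅐)*8*(-3))*(1/23) = -24/7*1/23 = -24/161 ≈ -0.14907)
-50 - 38*H = -50 - 38*(-24/161) = -50 + 912/161 = -7138/161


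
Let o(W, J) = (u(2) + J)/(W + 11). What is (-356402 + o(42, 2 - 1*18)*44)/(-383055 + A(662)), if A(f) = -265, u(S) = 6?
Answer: 9444873/10157980 ≈ 0.92980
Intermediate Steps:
o(W, J) = (6 + J)/(11 + W) (o(W, J) = (6 + J)/(W + 11) = (6 + J)/(11 + W))
(-356402 + o(42, 2 - 1*18)*44)/(-383055 + A(662)) = (-356402 + ((6 + (2 - 1*18))/(11 + 42))*44)/(-383055 - 265) = (-356402 + ((6 + (2 - 18))/53)*44)/(-383320) = (-356402 + ((6 - 16)/53)*44)*(-1/383320) = (-356402 + ((1/53)*(-10))*44)*(-1/383320) = (-356402 - 10/53*44)*(-1/383320) = (-356402 - 440/53)*(-1/383320) = -18889746/53*(-1/383320) = 9444873/10157980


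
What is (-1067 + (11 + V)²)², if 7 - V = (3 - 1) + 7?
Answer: 972196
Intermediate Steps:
V = -2 (V = 7 - ((3 - 1) + 7) = 7 - (2 + 7) = 7 - 1*9 = 7 - 9 = -2)
(-1067 + (11 + V)²)² = (-1067 + (11 - 2)²)² = (-1067 + 9²)² = (-1067 + 81)² = (-986)² = 972196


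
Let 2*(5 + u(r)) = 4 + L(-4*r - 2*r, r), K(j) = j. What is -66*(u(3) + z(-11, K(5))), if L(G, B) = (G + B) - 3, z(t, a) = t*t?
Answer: -7194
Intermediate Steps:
z(t, a) = t**2
L(G, B) = -3 + B + G (L(G, B) = (B + G) - 3 = -3 + B + G)
u(r) = -9/2 - 5*r/2 (u(r) = -5 + (4 + (-3 + r + (-4*r - 2*r)))/2 = -5 + (4 + (-3 + r - 6*r))/2 = -5 + (4 + (-3 - 5*r))/2 = -5 + (1 - 5*r)/2 = -5 + (1/2 - 5*r/2) = -9/2 - 5*r/2)
-66*(u(3) + z(-11, K(5))) = -66*((-9/2 - 5/2*3) + (-11)**2) = -66*((-9/2 - 15/2) + 121) = -66*(-12 + 121) = -66*109 = -7194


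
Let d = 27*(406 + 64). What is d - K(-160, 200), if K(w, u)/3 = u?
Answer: 12090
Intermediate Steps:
d = 12690 (d = 27*470 = 12690)
K(w, u) = 3*u
d - K(-160, 200) = 12690 - 3*200 = 12690 - 1*600 = 12690 - 600 = 12090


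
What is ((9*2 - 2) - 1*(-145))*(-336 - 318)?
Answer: -105294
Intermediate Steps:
((9*2 - 2) - 1*(-145))*(-336 - 318) = ((18 - 2) + 145)*(-654) = (16 + 145)*(-654) = 161*(-654) = -105294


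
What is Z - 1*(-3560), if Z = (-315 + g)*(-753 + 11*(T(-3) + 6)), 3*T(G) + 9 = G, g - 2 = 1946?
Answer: -1190163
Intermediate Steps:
g = 1948 (g = 2 + 1946 = 1948)
T(G) = -3 + G/3
Z = -1193723 (Z = (-315 + 1948)*(-753 + 11*((-3 + (⅓)*(-3)) + 6)) = 1633*(-753 + 11*((-3 - 1) + 6)) = 1633*(-753 + 11*(-4 + 6)) = 1633*(-753 + 11*2) = 1633*(-753 + 22) = 1633*(-731) = -1193723)
Z - 1*(-3560) = -1193723 - 1*(-3560) = -1193723 + 3560 = -1190163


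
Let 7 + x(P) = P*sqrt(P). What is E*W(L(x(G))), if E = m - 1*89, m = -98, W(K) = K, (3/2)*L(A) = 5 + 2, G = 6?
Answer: -2618/3 ≈ -872.67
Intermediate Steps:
x(P) = -7 + P**(3/2) (x(P) = -7 + P*sqrt(P) = -7 + P**(3/2))
L(A) = 14/3 (L(A) = 2*(5 + 2)/3 = (2/3)*7 = 14/3)
E = -187 (E = -98 - 1*89 = -98 - 89 = -187)
E*W(L(x(G))) = -187*14/3 = -2618/3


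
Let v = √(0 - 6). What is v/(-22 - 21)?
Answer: -I*√6/43 ≈ -0.056965*I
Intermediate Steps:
v = I*√6 (v = √(-6) = I*√6 ≈ 2.4495*I)
v/(-22 - 21) = (I*√6)/(-22 - 21) = (I*√6)/(-43) = (I*√6)*(-1/43) = -I*√6/43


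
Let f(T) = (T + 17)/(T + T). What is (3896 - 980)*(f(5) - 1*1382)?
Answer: -20117484/5 ≈ -4.0235e+6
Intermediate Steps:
f(T) = (17 + T)/(2*T) (f(T) = (17 + T)/((2*T)) = (17 + T)*(1/(2*T)) = (17 + T)/(2*T))
(3896 - 980)*(f(5) - 1*1382) = (3896 - 980)*((½)*(17 + 5)/5 - 1*1382) = 2916*((½)*(⅕)*22 - 1382) = 2916*(11/5 - 1382) = 2916*(-6899/5) = -20117484/5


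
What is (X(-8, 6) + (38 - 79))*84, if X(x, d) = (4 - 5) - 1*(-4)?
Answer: -3192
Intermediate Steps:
X(x, d) = 3 (X(x, d) = -1 + 4 = 3)
(X(-8, 6) + (38 - 79))*84 = (3 + (38 - 79))*84 = (3 - 41)*84 = -38*84 = -3192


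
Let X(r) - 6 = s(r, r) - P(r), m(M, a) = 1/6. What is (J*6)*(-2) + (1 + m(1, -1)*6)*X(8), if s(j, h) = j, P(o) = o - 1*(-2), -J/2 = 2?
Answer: 56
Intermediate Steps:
J = -4 (J = -2*2 = -4)
P(o) = 2 + o (P(o) = o + 2 = 2 + o)
m(M, a) = ⅙
X(r) = 4 (X(r) = 6 + (r - (2 + r)) = 6 + (r + (-2 - r)) = 6 - 2 = 4)
(J*6)*(-2) + (1 + m(1, -1)*6)*X(8) = -4*6*(-2) + (1 + (⅙)*6)*4 = -24*(-2) + (1 + 1)*4 = 48 + 2*4 = 48 + 8 = 56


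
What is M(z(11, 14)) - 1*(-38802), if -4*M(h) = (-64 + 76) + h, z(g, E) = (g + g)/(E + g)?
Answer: 1939939/50 ≈ 38799.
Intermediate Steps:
z(g, E) = 2*g/(E + g) (z(g, E) = (2*g)/(E + g) = 2*g/(E + g))
M(h) = -3 - h/4 (M(h) = -((-64 + 76) + h)/4 = -(12 + h)/4 = -3 - h/4)
M(z(11, 14)) - 1*(-38802) = (-3 - 11/(2*(14 + 11))) - 1*(-38802) = (-3 - 11/(2*25)) + 38802 = (-3 - 1/4*22/25) + 38802 = (-3 - 11/50) + 38802 = -161/50 + 38802 = 1939939/50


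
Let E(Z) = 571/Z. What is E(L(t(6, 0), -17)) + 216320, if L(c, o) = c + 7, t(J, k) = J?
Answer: 2812731/13 ≈ 2.1636e+5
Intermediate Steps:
L(c, o) = 7 + c
E(L(t(6, 0), -17)) + 216320 = 571/(7 + 6) + 216320 = 571/13 + 216320 = 2812731/13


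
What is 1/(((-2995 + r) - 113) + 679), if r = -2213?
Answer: -1/4642 ≈ -0.00021542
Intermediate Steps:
1/(((-2995 + r) - 113) + 679) = 1/(((-2995 - 2213) - 113) + 679) = 1/((-5208 - 113) + 679) = 1/(-5321 + 679) = 1/(-4642) = -1/4642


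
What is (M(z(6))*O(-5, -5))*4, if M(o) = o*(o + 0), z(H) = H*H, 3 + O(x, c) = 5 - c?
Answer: 36288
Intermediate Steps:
O(x, c) = 2 - c (O(x, c) = -3 + (5 - c) = 2 - c)
z(H) = H²
M(o) = o² (M(o) = o*o = o²)
(M(z(6))*O(-5, -5))*4 = ((6²)²*(2 - 1*(-5)))*4 = (36²*(2 + 5))*4 = (1296*7)*4 = 9072*4 = 36288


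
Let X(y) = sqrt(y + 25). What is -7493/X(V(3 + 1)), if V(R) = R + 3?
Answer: -7493*sqrt(2)/8 ≈ -1324.6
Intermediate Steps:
V(R) = 3 + R
X(y) = sqrt(25 + y)
-7493/X(V(3 + 1)) = -7493/sqrt(25 + (3 + (3 + 1))) = -7493/sqrt(25 + (3 + 4)) = -7493/sqrt(25 + 7) = -7493*sqrt(2)/8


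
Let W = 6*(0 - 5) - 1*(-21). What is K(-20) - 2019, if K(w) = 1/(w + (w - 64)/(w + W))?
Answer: -1001453/496 ≈ -2019.1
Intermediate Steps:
W = -9 (W = 6*(-5) + 21 = -30 + 21 = -9)
K(w) = 1/(w + (-64 + w)/(-9 + w)) (K(w) = 1/(w + (w - 64)/(w - 9)) = 1/(w + (-64 + w)/(-9 + w)))
K(-20) - 2019 = (-9 - 20)/(-64 + (-20)² - 8*(-20)) - 2019 = -29/(-64 + 400 + 160) - 2019 = -29/496 - 2019 = -1001453/496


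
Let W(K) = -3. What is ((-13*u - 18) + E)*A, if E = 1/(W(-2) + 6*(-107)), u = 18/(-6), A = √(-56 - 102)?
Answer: 13544*I*√158/645 ≈ 263.95*I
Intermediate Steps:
A = I*√158 (A = √(-158) = I*√158 ≈ 12.57*I)
u = -3 (u = 18*(-⅙) = -3)
E = -1/645 (E = 1/(-3 + 6*(-107)) = 1/(-3 - 642) = 1/(-645) = -1/645 ≈ -0.0015504)
((-13*u - 18) + E)*A = ((-13*(-3) - 18) - 1/645)*(I*√158) = ((39 - 18) - 1/645)*(I*√158) = (21 - 1/645)*(I*√158) = 13544*(I*√158)/645 = 13544*I*√158/645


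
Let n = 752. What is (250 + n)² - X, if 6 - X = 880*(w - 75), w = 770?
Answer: 1615598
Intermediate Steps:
X = -611594 (X = 6 - 880*(770 - 75) = 6 - 880*695 = 6 - 1*611600 = 6 - 611600 = -611594)
(250 + n)² - X = (250 + 752)² - 1*(-611594) = 1002² + 611594 = 1004004 + 611594 = 1615598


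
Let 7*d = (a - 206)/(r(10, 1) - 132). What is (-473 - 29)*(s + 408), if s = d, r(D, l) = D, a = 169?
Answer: -87465719/427 ≈ -2.0484e+5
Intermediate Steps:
d = 37/854 (d = ((169 - 206)/(10 - 132))/7 = (-37/(-122))/7 = (-37*(-1/122))/7 = (⅐)*(37/122) = 37/854 ≈ 0.043326)
s = 37/854 ≈ 0.043326
(-473 - 29)*(s + 408) = (-473 - 29)*(37/854 + 408) = -502*348469/854 = -87465719/427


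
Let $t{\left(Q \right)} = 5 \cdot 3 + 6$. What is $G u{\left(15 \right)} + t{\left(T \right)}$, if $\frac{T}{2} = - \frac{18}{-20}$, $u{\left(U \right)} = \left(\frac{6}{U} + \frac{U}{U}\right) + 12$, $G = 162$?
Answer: $\frac{10959}{5} \approx 2191.8$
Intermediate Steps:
$u{\left(U \right)} = 13 + \frac{6}{U}$ ($u{\left(U \right)} = \left(\frac{6}{U} + 1\right) + 12 = \left(1 + \frac{6}{U}\right) + 12 = 13 + \frac{6}{U}$)
$T = \frac{9}{5}$ ($T = 2 \left(- \frac{18}{-20}\right) = 2 \left(\left(-18\right) \left(- \frac{1}{20}\right)\right) = 2 \cdot \frac{9}{10} = \frac{9}{5} \approx 1.8$)
$t{\left(Q \right)} = 21$ ($t{\left(Q \right)} = 15 + 6 = 21$)
$G u{\left(15 \right)} + t{\left(T \right)} = 162 \left(13 + \frac{6}{15}\right) + 21 = 162 \left(13 + 6 \cdot \frac{1}{15}\right) + 21 = 162 \left(13 + \frac{2}{5}\right) + 21 = 162 \cdot \frac{67}{5} + 21 = \frac{10854}{5} + 21 = \frac{10959}{5}$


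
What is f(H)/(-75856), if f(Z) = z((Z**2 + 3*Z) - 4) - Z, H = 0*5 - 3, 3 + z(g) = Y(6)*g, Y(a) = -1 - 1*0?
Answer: -1/18964 ≈ -5.2731e-5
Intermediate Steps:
Y(a) = -1 (Y(a) = -1 + 0 = -1)
z(g) = -3 - g
H = -3 (H = 0 - 3 = -3)
f(Z) = 1 - Z**2 - 4*Z (f(Z) = (-3 - ((Z**2 + 3*Z) - 4)) - Z = (-3 - (-4 + Z**2 + 3*Z)) - Z = (-3 + (4 - Z**2 - 3*Z)) - Z = (1 - Z**2 - 3*Z) - Z = 1 - Z**2 - 4*Z)
f(H)/(-75856) = (1 - 1*(-3)**2 - 4*(-3))/(-75856) = (1 - 1*9 + 12)*(-1/75856) = (1 - 9 + 12)*(-1/75856) = 4*(-1/75856) = -1/18964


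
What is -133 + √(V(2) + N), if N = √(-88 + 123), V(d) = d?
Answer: -133 + √(2 + √35) ≈ -130.19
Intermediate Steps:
N = √35 ≈ 5.9161
-133 + √(V(2) + N) = -133 + √(2 + √35)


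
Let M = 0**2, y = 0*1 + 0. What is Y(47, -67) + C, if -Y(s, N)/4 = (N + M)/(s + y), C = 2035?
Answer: 95913/47 ≈ 2040.7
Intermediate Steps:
y = 0 (y = 0 + 0 = 0)
M = 0
Y(s, N) = -4*N/s (Y(s, N) = -4*(N + 0)/(s + 0) = -4*N/s)
Y(47, -67) + C = -4*(-67)/47 + 2035 = -4*(-67)*1/47 + 2035 = 268/47 + 2035 = 95913/47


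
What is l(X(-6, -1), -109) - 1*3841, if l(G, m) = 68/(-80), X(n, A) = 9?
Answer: -76837/20 ≈ -3841.9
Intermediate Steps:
l(G, m) = -17/20 (l(G, m) = 68*(-1/80) = -17/20)
l(X(-6, -1), -109) - 1*3841 = -17/20 - 1*3841 = -17/20 - 3841 = -76837/20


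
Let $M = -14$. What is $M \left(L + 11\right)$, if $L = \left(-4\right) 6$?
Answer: $182$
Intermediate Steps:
$L = -24$
$M \left(L + 11\right) = - 14 \left(-24 + 11\right) = \left(-14\right) \left(-13\right) = 182$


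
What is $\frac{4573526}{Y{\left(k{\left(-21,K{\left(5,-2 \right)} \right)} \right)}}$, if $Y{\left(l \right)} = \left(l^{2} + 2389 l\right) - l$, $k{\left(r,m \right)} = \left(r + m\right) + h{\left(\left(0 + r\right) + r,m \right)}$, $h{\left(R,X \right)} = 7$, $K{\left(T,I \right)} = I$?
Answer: $- \frac{2286763}{18976} \approx -120.51$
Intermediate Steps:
$k{\left(r,m \right)} = 7 + m + r$ ($k{\left(r,m \right)} = \left(r + m\right) + 7 = \left(m + r\right) + 7 = 7 + m + r$)
$Y{\left(l \right)} = l^{2} + 2388 l$
$\frac{4573526}{Y{\left(k{\left(-21,K{\left(5,-2 \right)} \right)} \right)}} = \frac{4573526}{\left(7 - 2 - 21\right) \left(2388 - 16\right)} = \frac{4573526}{\left(-16\right) \left(2388 - 16\right)} = \frac{4573526}{\left(-16\right) 2372} = \frac{4573526}{-37952} = 4573526 \left(- \frac{1}{37952}\right) = - \frac{2286763}{18976}$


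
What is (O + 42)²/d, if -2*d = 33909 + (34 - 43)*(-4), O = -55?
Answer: -338/33945 ≈ -0.0099573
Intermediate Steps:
d = -33945/2 (d = -(33909 + (34 - 43)*(-4))/2 = -(33909 - 9*(-4))/2 = -(33909 + 36)/2 = -½*33945 = -33945/2 ≈ -16973.)
(O + 42)²/d = (-55 + 42)²/(-33945/2) = (-13)²*(-2/33945) = 169*(-2/33945) = -338/33945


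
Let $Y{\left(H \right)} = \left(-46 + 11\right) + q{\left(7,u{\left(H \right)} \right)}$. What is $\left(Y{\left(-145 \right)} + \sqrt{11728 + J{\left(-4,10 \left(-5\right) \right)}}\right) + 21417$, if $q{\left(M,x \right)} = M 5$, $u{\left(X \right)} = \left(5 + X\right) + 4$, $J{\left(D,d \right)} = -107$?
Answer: $21417 + \sqrt{11621} \approx 21525.0$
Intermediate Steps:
$u{\left(X \right)} = 9 + X$
$q{\left(M,x \right)} = 5 M$
$Y{\left(H \right)} = 0$ ($Y{\left(H \right)} = \left(-46 + 11\right) + 5 \cdot 7 = -35 + 35 = 0$)
$\left(Y{\left(-145 \right)} + \sqrt{11728 + J{\left(-4,10 \left(-5\right) \right)}}\right) + 21417 = \left(0 + \sqrt{11728 - 107}\right) + 21417 = \left(0 + \sqrt{11621}\right) + 21417 = \sqrt{11621} + 21417 = 21417 + \sqrt{11621}$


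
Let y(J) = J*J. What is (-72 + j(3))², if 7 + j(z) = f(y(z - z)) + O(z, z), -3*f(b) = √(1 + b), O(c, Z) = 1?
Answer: 55225/9 ≈ 6136.1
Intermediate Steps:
y(J) = J²
f(b) = -√(1 + b)/3
j(z) = -19/3 (j(z) = -7 + (-√(1 + (z - z)²)/3 + 1) = -7 + (-√(1 + 0²)/3 + 1) = -7 + (-√(1 + 0)/3 + 1) = -7 + (-√1/3 + 1) = -7 + (-⅓*1 + 1) = -7 + (-⅓ + 1) = -7 + ⅔ = -19/3)
(-72 + j(3))² = (-72 - 19/3)² = (-235/3)² = 55225/9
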